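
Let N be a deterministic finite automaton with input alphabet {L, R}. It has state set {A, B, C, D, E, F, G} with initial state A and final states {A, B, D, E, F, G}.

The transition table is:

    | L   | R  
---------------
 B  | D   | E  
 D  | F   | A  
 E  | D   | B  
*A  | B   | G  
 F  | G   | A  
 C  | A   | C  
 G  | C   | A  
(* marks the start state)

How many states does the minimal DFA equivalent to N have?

6

All states are reachable from the start state.
Initial partition by acceptance: {A,B,D,E,F,G} | {C}.
Refine {A,B,D,E,F,G} on symbol L: members go to different blocks, giving {A,B,D,E,F} and {G}.
Split {A,B,D,E,F} by δ(·,L) → {A,B,D,E} and {F}.
On input L, block {A,B,D,E} splits into {A,B,E} and {D}.
Split {A,B,E} by δ(·,L) → {B,E} and {A}.
No further refinement is possible. Final partition (6 blocks): {B,E} | {C} | {G} | {F} | {D} | {A}.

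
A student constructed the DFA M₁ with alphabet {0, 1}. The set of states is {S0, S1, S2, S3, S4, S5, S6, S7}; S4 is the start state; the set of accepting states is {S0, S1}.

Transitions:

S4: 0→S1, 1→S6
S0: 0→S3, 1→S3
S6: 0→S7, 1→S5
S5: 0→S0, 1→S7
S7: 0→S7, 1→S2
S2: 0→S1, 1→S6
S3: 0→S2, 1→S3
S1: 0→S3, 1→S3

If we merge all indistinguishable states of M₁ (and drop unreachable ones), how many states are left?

4

Initial partition by acceptance: {S0,S1} | {S2,S3,S4,S5,S6,S7}.
Refine {S2,S3,S4,S5,S6,S7} on symbol 0: members go to different blocks, giving {S2,S4,S5} and {S3,S6,S7}.
On input 0, block {S3,S6,S7} splits into {S6,S7} and {S3}.
No further refinement is possible. Final partition (4 blocks): {S0,S1} | {S2,S4,S5} | {S6,S7} | {S3}.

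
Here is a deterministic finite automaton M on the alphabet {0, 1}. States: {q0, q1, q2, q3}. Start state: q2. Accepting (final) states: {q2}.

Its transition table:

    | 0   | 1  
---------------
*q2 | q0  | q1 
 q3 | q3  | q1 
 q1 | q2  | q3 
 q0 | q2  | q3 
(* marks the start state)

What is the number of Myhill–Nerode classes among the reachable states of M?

All states are reachable from the start state.
Start with accepting vs non-accepting: {q2} | {q0,q1,q3}.
On input 0, block {q0,q1,q3} splits into {q0,q1} and {q3}.
Stable partition: {q2} | {q0,q1} | {q3} — 3 equivalence classes.

3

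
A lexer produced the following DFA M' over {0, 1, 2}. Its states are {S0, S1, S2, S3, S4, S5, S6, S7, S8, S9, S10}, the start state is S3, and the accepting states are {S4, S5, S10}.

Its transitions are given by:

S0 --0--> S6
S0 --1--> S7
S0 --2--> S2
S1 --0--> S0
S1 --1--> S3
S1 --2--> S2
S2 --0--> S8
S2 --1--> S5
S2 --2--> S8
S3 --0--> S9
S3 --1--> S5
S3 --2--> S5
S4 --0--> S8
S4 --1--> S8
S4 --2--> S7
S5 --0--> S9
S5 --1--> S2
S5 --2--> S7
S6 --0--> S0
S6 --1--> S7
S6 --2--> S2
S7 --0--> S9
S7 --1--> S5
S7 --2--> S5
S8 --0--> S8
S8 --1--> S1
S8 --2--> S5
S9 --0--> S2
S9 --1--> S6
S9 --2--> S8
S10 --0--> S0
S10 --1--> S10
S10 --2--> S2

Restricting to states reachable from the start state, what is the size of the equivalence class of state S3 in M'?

2

States {S4,S10} cannot be reached from the start state, so discard them.
Start with accepting vs non-accepting: {S5} | {S0,S1,S2,S3,S6,S7,S8,S9}.
On input 1, block {S0,S1,S2,S3,S6,S7,S8,S9} splits into {S0,S1,S6,S8,S9} and {S2,S3,S7}.
Refine {S0,S1,S6,S8,S9} on symbol 0: members go to different blocks, giving {S0,S1,S6,S8} and {S9}.
On input 1, block {S0,S1,S6,S8} splits into {S0,S1,S6} and {S8}.
On input 0, block {S2,S3,S7} splits into {S3,S7} and {S2}.
The partition is now stable with 6 blocks: {S5} | {S0,S1,S6} | {S3,S7} | {S9} | {S8} | {S2}.
State S3 belongs to the block {S3,S7}, which has 2 states.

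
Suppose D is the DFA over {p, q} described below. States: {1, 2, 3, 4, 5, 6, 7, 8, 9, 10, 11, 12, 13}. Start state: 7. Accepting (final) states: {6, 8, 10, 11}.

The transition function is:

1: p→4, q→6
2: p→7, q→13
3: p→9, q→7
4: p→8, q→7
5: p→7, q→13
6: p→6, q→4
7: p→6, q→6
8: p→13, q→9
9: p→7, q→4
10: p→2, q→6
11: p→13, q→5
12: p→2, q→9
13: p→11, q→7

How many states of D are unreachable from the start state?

BFS from 7 reaches {4, 5, 6, 7, 8, 9, 11, 13}; the 5 state(s) 1, 2, 3, 10, 12 are never visited.

5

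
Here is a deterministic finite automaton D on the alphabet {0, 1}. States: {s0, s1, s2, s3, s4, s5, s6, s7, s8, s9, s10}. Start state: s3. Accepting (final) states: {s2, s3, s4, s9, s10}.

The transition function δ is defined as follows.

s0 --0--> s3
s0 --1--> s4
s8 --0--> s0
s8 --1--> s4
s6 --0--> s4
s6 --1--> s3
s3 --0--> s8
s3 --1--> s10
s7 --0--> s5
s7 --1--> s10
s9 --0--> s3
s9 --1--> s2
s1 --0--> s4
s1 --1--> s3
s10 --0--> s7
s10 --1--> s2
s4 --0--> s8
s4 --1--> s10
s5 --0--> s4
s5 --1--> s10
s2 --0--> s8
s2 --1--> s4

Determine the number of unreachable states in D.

3

BFS from s3 reaches {s0, s2, s3, s4, s5, s7, s8, s10}; the 3 state(s) s1, s6, s9 are never visited.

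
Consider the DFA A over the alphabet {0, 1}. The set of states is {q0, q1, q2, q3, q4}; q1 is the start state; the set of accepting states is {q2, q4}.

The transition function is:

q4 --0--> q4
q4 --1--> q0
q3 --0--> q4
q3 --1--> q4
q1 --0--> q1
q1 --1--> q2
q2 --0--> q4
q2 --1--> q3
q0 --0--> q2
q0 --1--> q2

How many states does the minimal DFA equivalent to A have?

Start with accepting vs non-accepting: {q2,q4} | {q0,q1,q3}.
On input 0, block {q0,q1,q3} splits into {q0,q3} and {q1}.
Stable partition: {q2,q4} | {q0,q3} | {q1} — 3 equivalence classes.

3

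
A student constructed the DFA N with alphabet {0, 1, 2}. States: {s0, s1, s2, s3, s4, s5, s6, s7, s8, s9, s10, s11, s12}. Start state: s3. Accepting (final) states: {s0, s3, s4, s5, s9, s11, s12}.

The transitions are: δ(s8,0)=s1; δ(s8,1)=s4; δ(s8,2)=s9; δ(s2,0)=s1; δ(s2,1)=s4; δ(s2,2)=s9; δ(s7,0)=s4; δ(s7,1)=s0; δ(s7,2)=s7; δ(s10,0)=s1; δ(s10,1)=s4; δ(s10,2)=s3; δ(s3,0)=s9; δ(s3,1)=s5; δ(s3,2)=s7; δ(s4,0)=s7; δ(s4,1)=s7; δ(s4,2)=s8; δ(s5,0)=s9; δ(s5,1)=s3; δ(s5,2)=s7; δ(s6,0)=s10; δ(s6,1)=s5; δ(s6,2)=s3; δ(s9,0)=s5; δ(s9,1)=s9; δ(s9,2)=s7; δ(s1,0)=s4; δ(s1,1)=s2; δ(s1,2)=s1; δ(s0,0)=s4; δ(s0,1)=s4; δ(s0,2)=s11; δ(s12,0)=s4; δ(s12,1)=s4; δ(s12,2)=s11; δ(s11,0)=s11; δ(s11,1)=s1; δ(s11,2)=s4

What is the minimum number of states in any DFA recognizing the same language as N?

First remove the unreachable states {s6,s10,s12}; 10 states remain.
P0 = {s0,s3,s4,s5,s9,s11} | {s1,s2,s7,s8}.
Refine {s0,s3,s4,s5,s9,s11} on symbol 0: members go to different blocks, giving {s0,s3,s5,s9,s11} and {s4}.
Split {s0,s3,s5,s9,s11} by δ(·,0) → {s3,s5,s9,s11} and {s0}.
Refine {s3,s5,s9,s11} on symbol 1: members go to different blocks, giving {s3,s5,s9} and {s11}.
On input 0, block {s1,s2,s7,s8} splits into {s1,s7} and {s2,s8}.
Refine {s1,s7} on symbol 1: members go to different blocks, giving {s1} and {s7}.
Stable partition: {s3,s5,s9} | {s1} | {s4} | {s0} | {s11} | {s2,s8} | {s7} — 7 equivalence classes.

7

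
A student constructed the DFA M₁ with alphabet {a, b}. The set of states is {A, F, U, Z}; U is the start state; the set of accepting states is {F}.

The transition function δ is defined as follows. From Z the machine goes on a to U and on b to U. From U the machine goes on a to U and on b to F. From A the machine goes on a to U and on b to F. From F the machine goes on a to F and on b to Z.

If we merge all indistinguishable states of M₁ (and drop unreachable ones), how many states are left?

3

States {A} cannot be reached from the start state, so discard them.
Initial partition by acceptance: {F} | {U,Z}.
On input b, block {U,Z} splits into {U} and {Z}.
No further refinement is possible. Final partition (3 blocks): {F} | {U} | {Z}.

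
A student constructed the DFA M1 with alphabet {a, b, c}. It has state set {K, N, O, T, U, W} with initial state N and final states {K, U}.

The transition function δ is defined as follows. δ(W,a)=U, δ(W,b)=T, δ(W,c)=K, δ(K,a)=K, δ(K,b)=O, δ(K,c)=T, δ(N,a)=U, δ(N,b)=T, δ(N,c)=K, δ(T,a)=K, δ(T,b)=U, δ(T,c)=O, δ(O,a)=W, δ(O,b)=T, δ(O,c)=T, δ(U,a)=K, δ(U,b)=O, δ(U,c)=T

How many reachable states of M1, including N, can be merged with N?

Every state is reachable, so we keep all 6.
Initial partition by acceptance: {K,U} | {N,O,T,W}.
On input a, block {N,O,T,W} splits into {N,T,W} and {O}.
Split {N,T,W} by δ(·,b) → {N,W} and {T}.
The partition is now stable with 4 blocks: {K,U} | {N,W} | {O} | {T}.
State N belongs to the block {N,W}, which has 2 states.

2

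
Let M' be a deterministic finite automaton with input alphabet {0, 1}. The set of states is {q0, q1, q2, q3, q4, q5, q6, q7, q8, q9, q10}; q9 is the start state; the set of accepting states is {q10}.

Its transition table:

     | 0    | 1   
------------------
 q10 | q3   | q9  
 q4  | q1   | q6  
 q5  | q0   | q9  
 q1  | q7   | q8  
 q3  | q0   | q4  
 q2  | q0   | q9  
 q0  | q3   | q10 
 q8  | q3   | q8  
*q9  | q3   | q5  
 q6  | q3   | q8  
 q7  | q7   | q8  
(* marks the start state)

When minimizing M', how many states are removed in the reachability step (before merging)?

1

BFS from q9 reaches {q0, q1, q3, q4, q5, q6, q7, q8, q9, q10}; the 1 state(s) q2 are never visited.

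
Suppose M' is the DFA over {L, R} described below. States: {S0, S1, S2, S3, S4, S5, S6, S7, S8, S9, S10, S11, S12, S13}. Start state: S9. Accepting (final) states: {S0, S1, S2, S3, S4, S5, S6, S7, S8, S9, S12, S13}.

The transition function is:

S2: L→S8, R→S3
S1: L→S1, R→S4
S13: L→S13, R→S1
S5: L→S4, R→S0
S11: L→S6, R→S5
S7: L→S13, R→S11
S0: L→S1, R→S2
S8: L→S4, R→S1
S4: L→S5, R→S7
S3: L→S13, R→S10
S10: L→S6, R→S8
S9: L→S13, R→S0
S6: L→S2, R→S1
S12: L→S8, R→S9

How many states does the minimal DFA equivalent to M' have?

6

First remove the unreachable states {S12}; 13 states remain.
Start with accepting vs non-accepting: {S0,S1,S2,S3,S4,S5,S6,S7,S8,S9,S13} | {S10,S11}.
Refine {S0,S1,S2,S3,S4,S5,S6,S7,S8,S9,S13} on symbol R: members go to different blocks, giving {S0,S1,S2,S4,S5,S6,S8,S9,S13} and {S3,S7}.
Refine {S0,S1,S2,S4,S5,S6,S8,S9,S13} on symbol R: members go to different blocks, giving {S0,S1,S5,S6,S8,S9,S13} and {S2,S4}.
Refine {S0,S1,S5,S6,S8,S9,S13} on symbol L: members go to different blocks, giving {S0,S1,S9,S13} and {S5,S6,S8}.
Split {S0,S1,S9,S13} by δ(·,R) → {S0,S1} and {S9,S13}.
The partition is now stable with 6 blocks: {S0,S1} | {S10,S11} | {S3,S7} | {S2,S4} | {S5,S6,S8} | {S9,S13}.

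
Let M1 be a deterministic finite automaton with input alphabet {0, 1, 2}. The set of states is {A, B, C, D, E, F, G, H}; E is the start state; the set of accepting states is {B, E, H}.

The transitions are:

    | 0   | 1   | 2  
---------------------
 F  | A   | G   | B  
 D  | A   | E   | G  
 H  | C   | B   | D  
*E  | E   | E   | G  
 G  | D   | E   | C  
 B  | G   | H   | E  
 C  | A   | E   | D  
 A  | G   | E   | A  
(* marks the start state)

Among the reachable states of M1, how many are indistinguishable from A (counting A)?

4

Reachable states from the start: {A,C,D,E,G}. Unreachable: {B,F,H} — drop them.
P0 = {E} | {A,C,D,G}.
No further refinement is possible. Final partition (2 blocks): {E} | {A,C,D,G}.
State A belongs to the block {A,C,D,G}, which has 4 states.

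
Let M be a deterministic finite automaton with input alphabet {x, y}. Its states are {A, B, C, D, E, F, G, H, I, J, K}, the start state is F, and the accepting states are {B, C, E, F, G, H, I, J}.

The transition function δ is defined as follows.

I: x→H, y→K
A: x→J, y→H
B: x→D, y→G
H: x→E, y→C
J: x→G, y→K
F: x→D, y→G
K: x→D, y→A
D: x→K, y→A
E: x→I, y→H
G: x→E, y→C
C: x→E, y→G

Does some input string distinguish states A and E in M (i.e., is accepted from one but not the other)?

First remove the unreachable states {B}; 10 states remain.
Start with accepting vs non-accepting: {C,E,F,G,H,I,J} | {A,D,K}.
On input x, block {C,E,F,G,H,I,J} splits into {C,E,G,H,I,J} and {F}.
Refine {C,E,G,H,I,J} on symbol y: members go to different blocks, giving {C,E,G,H} and {I,J}.
Refine {C,E,G,H} on symbol x: members go to different blocks, giving {C,G,H} and {E}.
Split {A,D,K} by δ(·,x) → {D,K} and {A}.
Stable partition: {C,G,H} | {D,K} | {F} | {I,J} | {E} | {A} — 6 equivalence classes.
A and E end up in different blocks, so they are distinguishable. For instance, the string 'ε' is accepted from only E.

Yes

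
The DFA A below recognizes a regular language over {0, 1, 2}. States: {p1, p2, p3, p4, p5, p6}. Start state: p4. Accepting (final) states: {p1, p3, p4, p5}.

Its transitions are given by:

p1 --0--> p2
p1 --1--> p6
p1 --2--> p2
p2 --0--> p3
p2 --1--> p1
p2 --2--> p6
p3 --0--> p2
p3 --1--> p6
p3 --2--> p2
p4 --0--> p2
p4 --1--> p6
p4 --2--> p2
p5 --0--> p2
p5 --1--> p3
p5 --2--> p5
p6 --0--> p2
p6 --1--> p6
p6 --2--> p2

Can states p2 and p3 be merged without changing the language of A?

No

States {p5} cannot be reached from the start state, so discard them.
P0 = {p1,p3,p4} | {p2,p6}.
On input 0, block {p2,p6} splits into {p2} and {p6}.
The partition is now stable with 3 blocks: {p1,p3,p4} | {p2} | {p6}.
p2 and p3 end up in different blocks, so they are distinguishable. For instance, the string 'ε' is accepted from only p3.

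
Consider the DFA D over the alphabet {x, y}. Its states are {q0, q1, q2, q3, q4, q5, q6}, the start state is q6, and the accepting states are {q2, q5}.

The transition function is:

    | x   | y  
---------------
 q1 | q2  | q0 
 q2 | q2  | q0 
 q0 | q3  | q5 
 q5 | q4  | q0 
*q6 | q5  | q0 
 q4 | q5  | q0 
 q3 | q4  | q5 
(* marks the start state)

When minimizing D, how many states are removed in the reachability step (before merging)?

2

Starting at q6 and following transitions, the reachable set is {q0, q3, q4, q5, q6}. That leaves q1, q2 unreachable — 2 in total.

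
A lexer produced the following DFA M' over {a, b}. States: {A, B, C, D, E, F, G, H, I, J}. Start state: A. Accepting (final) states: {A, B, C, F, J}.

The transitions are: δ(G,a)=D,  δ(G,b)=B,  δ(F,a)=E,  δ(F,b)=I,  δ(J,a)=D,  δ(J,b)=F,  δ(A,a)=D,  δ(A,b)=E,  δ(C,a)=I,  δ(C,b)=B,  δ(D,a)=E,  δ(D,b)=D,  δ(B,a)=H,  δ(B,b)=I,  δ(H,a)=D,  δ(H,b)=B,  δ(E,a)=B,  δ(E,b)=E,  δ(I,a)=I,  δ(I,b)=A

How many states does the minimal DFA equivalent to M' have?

6

States {C,F,G,J} cannot be reached from the start state, so discard them.
Initial partition by acceptance: {A,B} | {D,E,H,I}.
Refine {D,E,H,I} on symbol a: members go to different blocks, giving {D,H,I} and {E}.
Refine {A,B} on symbol b: members go to different blocks, giving {A} and {B}.
Refine {D,H,I} on symbol a: members go to different blocks, giving {H,I} and {D}.
Split {H,I} by δ(·,a) → {H} and {I}.
No further refinement is possible. Final partition (6 blocks): {A} | {H} | {E} | {B} | {D} | {I}.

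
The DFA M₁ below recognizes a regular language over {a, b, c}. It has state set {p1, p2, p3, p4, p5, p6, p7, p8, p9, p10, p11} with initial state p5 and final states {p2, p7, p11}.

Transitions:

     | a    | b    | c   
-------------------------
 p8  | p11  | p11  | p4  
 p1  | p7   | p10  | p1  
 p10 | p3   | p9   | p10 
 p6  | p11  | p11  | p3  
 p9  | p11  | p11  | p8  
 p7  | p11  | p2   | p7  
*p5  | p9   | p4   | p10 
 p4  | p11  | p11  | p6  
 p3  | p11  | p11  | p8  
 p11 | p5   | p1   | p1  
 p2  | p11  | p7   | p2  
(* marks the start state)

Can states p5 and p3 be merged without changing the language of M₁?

All states are reachable from the start state.
P0 = {p2,p7,p11} | {p1,p3,p4,p5,p6,p8,p9,p10}.
On input a, block {p2,p7,p11} splits into {p2,p7} and {p11}.
On input a, block {p1,p3,p4,p5,p6,p8,p9,p10} splits into {p3,p4,p6,p8,p9} and {p5,p10} and {p1}.
Stable partition: {p2,p7} | {p3,p4,p6,p8,p9} | {p11} | {p5,p10} | {p1} — 5 equivalence classes.
p5 and p3 end up in different blocks, so they are distinguishable. For instance, the string 'a' is accepted from only p3.

No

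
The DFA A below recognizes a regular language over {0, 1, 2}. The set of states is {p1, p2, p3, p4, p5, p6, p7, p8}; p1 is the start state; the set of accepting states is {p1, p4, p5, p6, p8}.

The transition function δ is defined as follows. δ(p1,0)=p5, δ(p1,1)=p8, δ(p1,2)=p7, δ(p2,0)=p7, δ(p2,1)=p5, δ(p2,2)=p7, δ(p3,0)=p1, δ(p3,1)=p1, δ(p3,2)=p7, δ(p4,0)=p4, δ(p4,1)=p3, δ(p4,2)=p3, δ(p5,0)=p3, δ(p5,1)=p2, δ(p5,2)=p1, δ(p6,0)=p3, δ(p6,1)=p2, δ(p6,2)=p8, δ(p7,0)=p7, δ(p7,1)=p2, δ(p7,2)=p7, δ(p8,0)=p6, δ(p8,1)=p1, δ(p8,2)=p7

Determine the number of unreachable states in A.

1

No path from p1 leads to p4; the other 7 states are all reachable.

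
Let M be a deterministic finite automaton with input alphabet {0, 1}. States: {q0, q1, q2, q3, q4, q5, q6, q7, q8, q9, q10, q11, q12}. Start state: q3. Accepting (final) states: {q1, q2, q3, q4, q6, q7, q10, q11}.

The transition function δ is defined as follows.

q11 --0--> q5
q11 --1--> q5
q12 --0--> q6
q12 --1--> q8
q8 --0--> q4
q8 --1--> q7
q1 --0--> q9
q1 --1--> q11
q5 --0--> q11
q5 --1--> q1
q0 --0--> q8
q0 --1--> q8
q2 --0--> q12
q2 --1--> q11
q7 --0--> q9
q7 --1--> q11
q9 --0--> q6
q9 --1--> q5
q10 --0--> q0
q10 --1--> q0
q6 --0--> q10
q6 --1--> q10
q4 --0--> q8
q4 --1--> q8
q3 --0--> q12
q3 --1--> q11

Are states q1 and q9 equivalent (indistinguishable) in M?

States {q2} cannot be reached from the start state, so discard them.
Initial partition by acceptance: {q1,q3,q4,q6,q7,q10,q11} | {q0,q5,q8,q9,q12}.
On input 0, block {q1,q3,q4,q6,q7,q10,q11} splits into {q1,q3,q4,q7,q10,q11} and {q6}.
Split {q1,q3,q4,q7,q10,q11} by δ(·,1) → {q1,q3,q7} and {q4,q10,q11}.
Refine {q0,q5,q8,q9,q12} on symbol 0: members go to different blocks, giving {q5,q8} and {q9,q12} and {q0}.
Split {q4,q10,q11} by δ(·,0) → {q4,q11} and {q10}.
No further refinement is possible. Final partition (7 blocks): {q1,q3,q7} | {q5,q8} | {q6} | {q4,q11} | {q9,q12} | {q0} | {q10}.
q1 and q9 end up in different blocks, so they are distinguishable. For instance, the string 'ε' is accepted from only q1.

No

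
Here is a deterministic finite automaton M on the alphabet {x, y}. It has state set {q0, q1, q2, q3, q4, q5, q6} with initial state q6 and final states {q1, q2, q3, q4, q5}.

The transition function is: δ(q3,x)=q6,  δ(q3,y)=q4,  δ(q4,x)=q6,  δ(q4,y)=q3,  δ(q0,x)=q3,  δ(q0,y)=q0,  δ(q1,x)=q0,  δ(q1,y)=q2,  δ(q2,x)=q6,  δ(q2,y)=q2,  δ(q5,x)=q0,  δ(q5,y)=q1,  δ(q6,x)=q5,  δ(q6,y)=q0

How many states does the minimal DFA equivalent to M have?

P0 = {q1,q2,q3,q4,q5} | {q0,q6}.
No further refinement is possible. Final partition (2 blocks): {q1,q2,q3,q4,q5} | {q0,q6}.

2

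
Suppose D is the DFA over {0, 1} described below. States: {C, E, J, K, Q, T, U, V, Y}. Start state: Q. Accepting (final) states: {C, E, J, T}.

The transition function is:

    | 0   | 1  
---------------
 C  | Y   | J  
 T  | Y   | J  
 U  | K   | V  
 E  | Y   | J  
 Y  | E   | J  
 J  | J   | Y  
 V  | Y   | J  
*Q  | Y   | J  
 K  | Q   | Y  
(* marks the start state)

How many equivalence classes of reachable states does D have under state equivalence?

4

First remove the unreachable states {C,K,T,U,V}; 4 states remain.
Start with accepting vs non-accepting: {E,J} | {Q,Y}.
On input 0, block {E,J} splits into {E} and {J}.
Refine {Q,Y} on symbol 0: members go to different blocks, giving {Q} and {Y}.
No further refinement is possible. Final partition (4 blocks): {E} | {Q} | {J} | {Y}.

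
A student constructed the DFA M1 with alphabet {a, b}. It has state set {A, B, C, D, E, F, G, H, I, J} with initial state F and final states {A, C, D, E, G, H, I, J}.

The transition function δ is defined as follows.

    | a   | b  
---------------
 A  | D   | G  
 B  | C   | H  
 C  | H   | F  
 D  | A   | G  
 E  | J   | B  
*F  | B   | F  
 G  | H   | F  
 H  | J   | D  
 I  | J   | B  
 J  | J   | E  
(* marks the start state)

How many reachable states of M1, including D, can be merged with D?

2

First remove the unreachable states {I}; 9 states remain.
Start with accepting vs non-accepting: {A,C,D,E,G,H,J} | {B,F}.
Split {A,C,D,E,G,H,J} by δ(·,b) → {A,D,H,J} and {C,E,G}.
Split {A,D,H,J} by δ(·,b) → {A,D,J} and {H}.
On input a, block {B,F} splits into {B} and {F}.
Split {C,E,G} by δ(·,a) → {C,G} and {E}.
Split {A,D,J} by δ(·,b) → {A,D} and {J}.
The partition is now stable with 7 blocks: {A,D} | {B} | {C,G} | {H} | {F} | {E} | {J}.
The equivalence class containing D is {A,D}, of size 2.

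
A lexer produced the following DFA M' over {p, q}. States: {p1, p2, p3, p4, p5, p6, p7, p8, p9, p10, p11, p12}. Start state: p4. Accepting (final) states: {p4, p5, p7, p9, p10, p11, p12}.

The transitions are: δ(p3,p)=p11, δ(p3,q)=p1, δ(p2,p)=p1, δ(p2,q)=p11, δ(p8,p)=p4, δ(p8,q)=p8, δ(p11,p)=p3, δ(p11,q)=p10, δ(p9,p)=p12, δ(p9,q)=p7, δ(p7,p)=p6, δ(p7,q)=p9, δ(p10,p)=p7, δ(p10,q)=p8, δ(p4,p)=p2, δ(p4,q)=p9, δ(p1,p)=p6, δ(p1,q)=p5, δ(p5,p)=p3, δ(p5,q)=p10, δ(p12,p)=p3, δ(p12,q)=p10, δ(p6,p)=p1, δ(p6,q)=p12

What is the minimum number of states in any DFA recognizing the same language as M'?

Start with accepting vs non-accepting: {p4,p5,p7,p9,p10,p11,p12} | {p1,p2,p3,p6,p8}.
Refine {p4,p5,p7,p9,p10,p11,p12} on symbol p: members go to different blocks, giving {p4,p5,p7,p11,p12} and {p9,p10}.
Split {p1,p2,p3,p6,p8} by δ(·,p) → {p1,p2,p6} and {p3,p8}.
Split {p4,p5,p7,p11,p12} by δ(·,p) → {p5,p11,p12} and {p4,p7}.
Refine {p9,p10} on symbol p: members go to different blocks, giving {p9} and {p10}.
Split {p3,p8} by δ(·,p) → {p3} and {p8}.
The partition is now stable with 7 blocks: {p5,p11,p12} | {p1,p2,p6} | {p9} | {p3} | {p4,p7} | {p10} | {p8}.

7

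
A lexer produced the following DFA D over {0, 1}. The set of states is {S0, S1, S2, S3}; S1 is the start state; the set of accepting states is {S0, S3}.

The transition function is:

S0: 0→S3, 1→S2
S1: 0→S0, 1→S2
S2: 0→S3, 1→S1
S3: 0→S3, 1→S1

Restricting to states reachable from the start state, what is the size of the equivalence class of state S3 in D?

Start with accepting vs non-accepting: {S0,S3} | {S1,S2}.
Stable partition: {S0,S3} | {S1,S2} — 2 equivalence classes.
The equivalence class containing S3 is {S0,S3}, of size 2.

2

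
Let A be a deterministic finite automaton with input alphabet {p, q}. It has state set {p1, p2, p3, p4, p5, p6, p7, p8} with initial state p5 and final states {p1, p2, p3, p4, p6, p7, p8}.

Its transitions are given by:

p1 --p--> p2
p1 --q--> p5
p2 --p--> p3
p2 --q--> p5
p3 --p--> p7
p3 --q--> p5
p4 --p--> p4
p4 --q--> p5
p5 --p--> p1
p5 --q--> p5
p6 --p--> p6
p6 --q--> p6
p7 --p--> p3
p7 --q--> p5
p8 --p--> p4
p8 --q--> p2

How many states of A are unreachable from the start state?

3

BFS from p5 reaches {p1, p2, p3, p5, p7}; the 3 state(s) p4, p6, p8 are never visited.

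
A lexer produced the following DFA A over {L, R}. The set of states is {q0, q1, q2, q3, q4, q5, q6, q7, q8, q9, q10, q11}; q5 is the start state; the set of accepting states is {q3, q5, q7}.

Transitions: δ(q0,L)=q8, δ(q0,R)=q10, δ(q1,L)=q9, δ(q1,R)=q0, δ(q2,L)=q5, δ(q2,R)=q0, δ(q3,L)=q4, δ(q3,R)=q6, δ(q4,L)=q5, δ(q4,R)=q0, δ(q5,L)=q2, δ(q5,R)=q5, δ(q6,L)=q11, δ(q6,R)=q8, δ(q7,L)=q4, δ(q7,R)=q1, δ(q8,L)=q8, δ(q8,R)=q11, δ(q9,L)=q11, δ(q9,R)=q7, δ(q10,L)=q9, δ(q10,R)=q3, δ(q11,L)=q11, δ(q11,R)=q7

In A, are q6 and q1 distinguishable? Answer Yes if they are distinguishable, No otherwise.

Start with accepting vs non-accepting: {q3,q5,q7} | {q0,q1,q2,q4,q6,q8,q9,q10,q11}.
Refine {q3,q5,q7} on symbol R: members go to different blocks, giving {q3,q7} and {q5}.
Refine {q0,q1,q2,q4,q6,q8,q9,q10,q11} on symbol L: members go to different blocks, giving {q0,q1,q6,q8,q9,q10,q11} and {q2,q4}.
Refine {q0,q1,q6,q8,q9,q10,q11} on symbol R: members go to different blocks, giving {q0,q1,q6,q8} and {q9,q10,q11}.
Split {q0,q1,q6,q8} by δ(·,L) → {q0,q8} and {q1,q6}.
Stable partition: {q3,q7} | {q0,q8} | {q5} | {q2,q4} | {q9,q10,q11} | {q1,q6} — 6 equivalence classes.
q6 and q1 lie in the same block of the stable partition, so they are equivalent — no string distinguishes them.

No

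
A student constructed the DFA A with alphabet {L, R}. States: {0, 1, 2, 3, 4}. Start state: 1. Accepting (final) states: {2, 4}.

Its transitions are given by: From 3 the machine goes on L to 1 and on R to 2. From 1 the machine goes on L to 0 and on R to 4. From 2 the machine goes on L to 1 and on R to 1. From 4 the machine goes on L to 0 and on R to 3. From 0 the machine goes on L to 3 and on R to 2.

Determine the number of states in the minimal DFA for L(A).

P0 = {2,4} | {0,1,3}.
The partition is now stable with 2 blocks: {2,4} | {0,1,3}.

2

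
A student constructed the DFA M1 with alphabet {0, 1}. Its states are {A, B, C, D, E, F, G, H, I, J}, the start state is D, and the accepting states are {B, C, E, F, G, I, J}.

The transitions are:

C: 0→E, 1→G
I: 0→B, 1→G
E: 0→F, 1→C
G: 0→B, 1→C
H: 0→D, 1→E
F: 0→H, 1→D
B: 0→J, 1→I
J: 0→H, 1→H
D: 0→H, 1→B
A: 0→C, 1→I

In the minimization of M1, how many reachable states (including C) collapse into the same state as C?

3

First remove the unreachable states {A}; 9 states remain.
Initial partition by acceptance: {B,C,E,F,G,I,J} | {D,H}.
On input 0, block {B,C,E,F,G,I,J} splits into {B,C,E,G,I} and {F,J}.
On input 0, block {B,C,E,G,I} splits into {C,G,I} and {B,E}.
The partition is now stable with 4 blocks: {C,G,I} | {D,H} | {F,J} | {B,E}.
The equivalence class containing C is {C,G,I}, of size 3.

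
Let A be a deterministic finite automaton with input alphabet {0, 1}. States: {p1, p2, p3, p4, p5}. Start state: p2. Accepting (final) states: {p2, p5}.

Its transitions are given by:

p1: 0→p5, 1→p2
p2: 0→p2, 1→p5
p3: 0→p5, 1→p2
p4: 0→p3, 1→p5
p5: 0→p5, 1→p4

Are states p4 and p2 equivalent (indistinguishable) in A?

No

First remove the unreachable states {p1}; 4 states remain.
Start with accepting vs non-accepting: {p2,p5} | {p3,p4}.
Refine {p2,p5} on symbol 1: members go to different blocks, giving {p2} and {p5}.
Split {p3,p4} by δ(·,0) → {p3} and {p4}.
No further refinement is possible. Final partition (4 blocks): {p2} | {p3} | {p5} | {p4}.
p4 and p2 end up in different blocks, so they are distinguishable. For instance, the string 'ε' is accepted from only p2.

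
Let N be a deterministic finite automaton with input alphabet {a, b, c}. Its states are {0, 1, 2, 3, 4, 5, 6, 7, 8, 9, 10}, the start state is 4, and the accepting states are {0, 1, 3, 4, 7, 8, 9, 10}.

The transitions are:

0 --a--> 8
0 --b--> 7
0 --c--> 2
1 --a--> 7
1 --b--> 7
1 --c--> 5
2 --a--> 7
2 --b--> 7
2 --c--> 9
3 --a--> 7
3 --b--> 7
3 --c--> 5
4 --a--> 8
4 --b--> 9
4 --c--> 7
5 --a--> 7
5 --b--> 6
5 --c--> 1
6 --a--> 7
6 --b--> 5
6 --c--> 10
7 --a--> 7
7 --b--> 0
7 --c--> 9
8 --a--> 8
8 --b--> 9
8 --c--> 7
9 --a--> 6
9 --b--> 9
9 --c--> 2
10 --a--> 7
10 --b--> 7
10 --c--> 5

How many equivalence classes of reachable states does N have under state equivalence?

7

Reachable states from the start: {0,1,2,4,5,6,7,8,9,10}. Unreachable: {3} — drop them.
P0 = {0,1,4,7,8,9,10} | {2,5,6}.
Split {0,1,4,7,8,9,10} by δ(·,a) → {0,1,4,7,8,10} and {9}.
On input b, block {0,1,4,7,8,10} splits into {0,1,7,10} and {4,8}.
On input a, block {0,1,7,10} splits into {1,7,10} and {0}.
Split {1,7,10} by δ(·,b) → {1,10} and {7}.
On input b, block {2,5,6} splits into {5,6} and {2}.
Stable partition: {1,10} | {5,6} | {9} | {4,8} | {0} | {7} | {2} — 7 equivalence classes.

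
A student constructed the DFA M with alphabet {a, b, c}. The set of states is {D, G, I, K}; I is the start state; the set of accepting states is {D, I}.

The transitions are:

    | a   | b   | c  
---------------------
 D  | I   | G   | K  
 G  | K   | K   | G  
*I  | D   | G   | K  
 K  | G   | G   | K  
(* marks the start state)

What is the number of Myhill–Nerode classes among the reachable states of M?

Every state is reachable, so we keep all 4.
Initial partition by acceptance: {D,I} | {G,K}.
No further refinement is possible. Final partition (2 blocks): {D,I} | {G,K}.

2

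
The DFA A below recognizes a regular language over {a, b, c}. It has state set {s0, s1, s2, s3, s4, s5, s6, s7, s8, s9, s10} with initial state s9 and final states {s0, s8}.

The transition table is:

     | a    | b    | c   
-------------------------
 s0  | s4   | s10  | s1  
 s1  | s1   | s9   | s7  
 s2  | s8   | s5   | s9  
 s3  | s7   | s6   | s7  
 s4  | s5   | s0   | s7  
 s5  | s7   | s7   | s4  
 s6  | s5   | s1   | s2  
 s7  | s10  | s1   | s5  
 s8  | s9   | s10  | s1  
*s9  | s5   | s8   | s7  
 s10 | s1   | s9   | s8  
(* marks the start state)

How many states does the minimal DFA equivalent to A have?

6

First remove the unreachable states {s2,s3,s6}; 8 states remain.
P0 = {s0,s8} | {s1,s4,s5,s7,s9,s10}.
Refine {s1,s4,s5,s7,s9,s10} on symbol b: members go to different blocks, giving {s1,s5,s7,s10} and {s4,s9}.
Split {s1,s5,s7,s10} by δ(·,b) → {s1,s10} and {s5,s7}.
On input c, block {s1,s10} splits into {s1} and {s10}.
Refine {s5,s7} on symbol a: members go to different blocks, giving {s5} and {s7}.
No further refinement is possible. Final partition (6 blocks): {s0,s8} | {s1} | {s4,s9} | {s5} | {s10} | {s7}.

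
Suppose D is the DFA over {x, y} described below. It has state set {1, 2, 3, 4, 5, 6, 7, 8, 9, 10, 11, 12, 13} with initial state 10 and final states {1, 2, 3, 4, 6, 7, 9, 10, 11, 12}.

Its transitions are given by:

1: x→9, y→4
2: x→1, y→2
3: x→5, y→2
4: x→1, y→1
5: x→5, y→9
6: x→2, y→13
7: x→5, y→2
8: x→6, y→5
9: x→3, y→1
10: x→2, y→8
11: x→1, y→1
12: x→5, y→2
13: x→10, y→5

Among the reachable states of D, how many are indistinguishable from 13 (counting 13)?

2

First remove the unreachable states {7,11,12}; 10 states remain.
P0 = {1,2,3,4,6,9,10} | {5,8,13}.
Split {1,2,3,4,6,9,10} by δ(·,x) → {1,2,4,6,9,10} and {3}.
Split {1,2,4,6,9,10} by δ(·,x) → {1,2,4,6,10} and {9}.
On input x, block {1,2,4,6,10} splits into {2,4,6,10} and {1}.
Refine {2,4,6,10} on symbol x: members go to different blocks, giving {2,4} and {6,10}.
Refine {2,4} on symbol y: members go to different blocks, giving {2} and {4}.
On input x, block {5,8,13} splits into {8,13} and {5}.
No further refinement is possible. Final partition (8 blocks): {2} | {8,13} | {3} | {9} | {1} | {6,10} | {4} | {5}.
State 13 belongs to the block {8,13}, which has 2 states.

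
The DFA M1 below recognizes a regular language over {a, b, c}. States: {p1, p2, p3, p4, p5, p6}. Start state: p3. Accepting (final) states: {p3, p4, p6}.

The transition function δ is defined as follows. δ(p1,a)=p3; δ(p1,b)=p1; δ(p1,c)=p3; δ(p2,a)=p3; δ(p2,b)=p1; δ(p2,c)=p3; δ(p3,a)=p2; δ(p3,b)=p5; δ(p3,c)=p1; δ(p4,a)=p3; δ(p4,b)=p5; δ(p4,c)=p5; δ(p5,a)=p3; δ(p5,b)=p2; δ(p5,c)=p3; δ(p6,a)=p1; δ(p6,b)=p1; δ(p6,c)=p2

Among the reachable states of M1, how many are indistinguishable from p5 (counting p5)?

States {p4,p6} cannot be reached from the start state, so discard them.
P0 = {p3} | {p1,p2,p5}.
Stable partition: {p3} | {p1,p2,p5} — 2 equivalence classes.
State p5 belongs to the block {p1,p2,p5}, which has 3 states.

3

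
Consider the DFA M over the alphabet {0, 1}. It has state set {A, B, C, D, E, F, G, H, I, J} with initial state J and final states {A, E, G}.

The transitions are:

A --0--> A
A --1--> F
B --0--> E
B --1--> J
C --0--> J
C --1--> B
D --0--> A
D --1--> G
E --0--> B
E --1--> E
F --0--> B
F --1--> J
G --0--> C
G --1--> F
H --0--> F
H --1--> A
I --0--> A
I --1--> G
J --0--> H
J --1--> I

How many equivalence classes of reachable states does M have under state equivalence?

9

States {D} cannot be reached from the start state, so discard them.
Start with accepting vs non-accepting: {A,E,G} | {B,C,F,H,I,J}.
Refine {A,E,G} on symbol 0: members go to different blocks, giving {E,G} and {A}.
Split {E,G} by δ(·,1) → {E} and {G}.
On input 0, block {B,C,F,H,I,J} splits into {C,F,H,J} and {B} and {I}.
On input 0, block {C,F,H,J} splits into {C,H,J} and {F}.
On input 0, block {C,H,J} splits into {C,J} and {H}.
Split {C,J} by δ(·,0) → {C} and {J}.
The partition is now stable with 9 blocks: {E} | {C} | {A} | {G} | {B} | {I} | {F} | {H} | {J}.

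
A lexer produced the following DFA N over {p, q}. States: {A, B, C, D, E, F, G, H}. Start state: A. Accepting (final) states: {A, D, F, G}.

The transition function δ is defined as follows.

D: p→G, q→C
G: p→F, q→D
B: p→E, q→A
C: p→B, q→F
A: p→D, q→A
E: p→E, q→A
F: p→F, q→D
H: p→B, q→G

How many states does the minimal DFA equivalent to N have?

First remove the unreachable states {H}; 7 states remain.
Start with accepting vs non-accepting: {A,D,F,G} | {B,C,E}.
On input q, block {A,D,F,G} splits into {A,F,G} and {D}.
On input p, block {A,F,G} splits into {F,G} and {A}.
Split {B,C,E} by δ(·,q) → {B,E} and {C}.
The partition is now stable with 5 blocks: {F,G} | {B,E} | {D} | {A} | {C}.

5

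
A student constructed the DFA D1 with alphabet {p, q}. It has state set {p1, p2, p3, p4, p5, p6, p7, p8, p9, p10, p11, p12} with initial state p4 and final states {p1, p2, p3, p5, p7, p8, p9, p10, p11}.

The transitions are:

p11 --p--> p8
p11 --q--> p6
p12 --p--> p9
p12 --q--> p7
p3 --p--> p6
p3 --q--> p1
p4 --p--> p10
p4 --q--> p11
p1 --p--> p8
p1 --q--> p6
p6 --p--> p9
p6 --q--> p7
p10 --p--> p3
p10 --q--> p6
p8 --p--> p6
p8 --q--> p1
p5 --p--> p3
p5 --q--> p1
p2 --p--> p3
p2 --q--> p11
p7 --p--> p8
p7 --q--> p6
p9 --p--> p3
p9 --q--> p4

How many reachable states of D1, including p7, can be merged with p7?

5

First remove the unreachable states {p2,p5,p12}; 9 states remain.
P0 = {p1,p3,p7,p8,p9,p10,p11} | {p4,p6}.
Split {p1,p3,p7,p8,p9,p10,p11} by δ(·,p) → {p1,p7,p9,p10,p11} and {p3,p8}.
The partition is now stable with 3 blocks: {p1,p7,p9,p10,p11} | {p4,p6} | {p3,p8}.
The equivalence class containing p7 is {p1,p7,p9,p10,p11}, of size 5.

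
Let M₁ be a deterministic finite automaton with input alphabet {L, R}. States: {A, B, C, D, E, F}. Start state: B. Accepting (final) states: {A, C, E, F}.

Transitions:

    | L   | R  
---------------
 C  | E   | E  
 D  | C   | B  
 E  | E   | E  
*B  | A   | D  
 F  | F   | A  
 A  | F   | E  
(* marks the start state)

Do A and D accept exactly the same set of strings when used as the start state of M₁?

All states are reachable from the start state.
P0 = {A,C,E,F} | {B,D}.
No further refinement is possible. Final partition (2 blocks): {A,C,E,F} | {B,D}.
A and D end up in different blocks, so they are distinguishable. For instance, the string 'ε' is accepted from only A.

No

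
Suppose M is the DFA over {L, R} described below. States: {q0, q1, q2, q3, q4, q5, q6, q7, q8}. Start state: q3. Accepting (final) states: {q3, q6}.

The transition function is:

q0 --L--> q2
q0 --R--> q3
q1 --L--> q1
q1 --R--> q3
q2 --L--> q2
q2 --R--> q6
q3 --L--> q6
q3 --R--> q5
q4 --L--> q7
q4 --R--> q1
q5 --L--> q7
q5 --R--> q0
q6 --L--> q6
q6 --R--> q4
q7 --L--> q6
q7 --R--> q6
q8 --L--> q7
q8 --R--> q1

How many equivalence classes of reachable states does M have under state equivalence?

Reachable states from the start: {q0,q1,q2,q3,q4,q5,q6,q7}. Unreachable: {q8} — drop them.
Start with accepting vs non-accepting: {q3,q6} | {q0,q1,q2,q4,q5,q7}.
Refine {q0,q1,q2,q4,q5,q7} on symbol L: members go to different blocks, giving {q0,q1,q2,q4,q5} and {q7}.
On input L, block {q0,q1,q2,q4,q5} splits into {q0,q1,q2} and {q4,q5}.
The partition is now stable with 4 blocks: {q3,q6} | {q0,q1,q2} | {q7} | {q4,q5}.

4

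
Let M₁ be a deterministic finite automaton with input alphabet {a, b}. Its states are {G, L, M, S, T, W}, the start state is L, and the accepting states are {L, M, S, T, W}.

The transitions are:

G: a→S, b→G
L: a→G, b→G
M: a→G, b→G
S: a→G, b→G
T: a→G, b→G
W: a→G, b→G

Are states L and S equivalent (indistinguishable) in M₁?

Yes

First remove the unreachable states {M,T,W}; 3 states remain.
P0 = {L,S} | {G}.
The partition is now stable with 2 blocks: {L,S} | {G}.
L and S lie in the same block of the stable partition, so they are equivalent — no string distinguishes them.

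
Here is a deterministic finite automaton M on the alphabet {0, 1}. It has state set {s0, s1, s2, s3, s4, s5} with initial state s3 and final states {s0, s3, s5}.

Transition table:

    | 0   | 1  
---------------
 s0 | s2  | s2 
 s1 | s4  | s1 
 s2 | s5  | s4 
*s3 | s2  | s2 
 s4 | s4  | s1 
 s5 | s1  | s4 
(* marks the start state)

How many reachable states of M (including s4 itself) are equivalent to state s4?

2

Reachable states from the start: {s1,s2,s3,s4,s5}. Unreachable: {s0} — drop them.
Initial partition by acceptance: {s3,s5} | {s1,s2,s4}.
On input 0, block {s1,s2,s4} splits into {s1,s4} and {s2}.
Refine {s3,s5} on symbol 0: members go to different blocks, giving {s3} and {s5}.
The partition is now stable with 4 blocks: {s3} | {s1,s4} | {s2} | {s5}.
State s4 belongs to the block {s1,s4}, which has 2 states.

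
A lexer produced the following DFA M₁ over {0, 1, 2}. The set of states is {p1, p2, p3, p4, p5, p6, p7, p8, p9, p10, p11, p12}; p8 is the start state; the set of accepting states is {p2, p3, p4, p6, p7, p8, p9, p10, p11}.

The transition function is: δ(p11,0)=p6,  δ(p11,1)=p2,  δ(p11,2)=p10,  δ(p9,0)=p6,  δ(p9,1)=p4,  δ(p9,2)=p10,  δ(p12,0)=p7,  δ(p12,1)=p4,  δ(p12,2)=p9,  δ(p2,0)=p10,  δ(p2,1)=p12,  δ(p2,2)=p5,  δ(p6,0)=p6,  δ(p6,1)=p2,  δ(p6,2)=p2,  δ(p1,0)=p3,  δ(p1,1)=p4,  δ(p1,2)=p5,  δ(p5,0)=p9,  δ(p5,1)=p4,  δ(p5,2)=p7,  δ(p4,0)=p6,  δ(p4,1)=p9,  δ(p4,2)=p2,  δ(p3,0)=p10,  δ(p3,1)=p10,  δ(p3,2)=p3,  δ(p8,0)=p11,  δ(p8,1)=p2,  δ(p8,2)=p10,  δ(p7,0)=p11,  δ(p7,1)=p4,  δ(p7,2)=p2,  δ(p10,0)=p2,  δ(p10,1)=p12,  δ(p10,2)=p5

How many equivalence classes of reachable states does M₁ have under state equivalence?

Reachable states from the start: {p2,p4,p5,p6,p7,p8,p9,p10,p11,p12}. Unreachable: {p1,p3} — drop them.
Initial partition by acceptance: {p2,p4,p6,p7,p8,p9,p10,p11} | {p5,p12}.
Split {p2,p4,p6,p7,p8,p9,p10,p11} by δ(·,1) → {p4,p6,p7,p8,p9,p11} and {p2,p10}.
Split {p4,p6,p7,p8,p9,p11} by δ(·,1) → {p4,p7,p9} and {p6,p8,p11}.
Stable partition: {p4,p7,p9} | {p5,p12} | {p2,p10} | {p6,p8,p11} — 4 equivalence classes.

4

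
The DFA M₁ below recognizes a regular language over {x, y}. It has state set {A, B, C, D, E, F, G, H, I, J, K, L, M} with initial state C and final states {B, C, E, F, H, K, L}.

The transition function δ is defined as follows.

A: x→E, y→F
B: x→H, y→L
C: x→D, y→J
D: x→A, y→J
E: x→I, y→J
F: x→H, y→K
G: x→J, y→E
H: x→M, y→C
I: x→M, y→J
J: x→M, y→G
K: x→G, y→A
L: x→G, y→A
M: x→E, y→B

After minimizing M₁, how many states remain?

8

Every state is reachable, so we keep all 13.
P0 = {B,C,E,F,H,K,L} | {A,D,G,I,J,M}.
Split {B,C,E,F,H,K,L} by δ(·,x) → {C,E,H,K,L} and {B,F}.
Refine {C,E,H,K,L} on symbol y: members go to different blocks, giving {C,E,K,L} and {H}.
Refine {A,D,G,I,J,M} on symbol x: members go to different blocks, giving {D,G,I,J} and {A,M}.
Split {C,E,K,L} by δ(·,y) → {C,E} and {K,L}.
Split {D,G,I,J} by δ(·,x) → {D,I,J} and {G}.
Split {D,I,J} by δ(·,y) → {D,I} and {J}.
Stable partition: {C,E} | {D,I} | {B,F} | {H} | {A,M} | {K,L} | {G} | {J} — 8 equivalence classes.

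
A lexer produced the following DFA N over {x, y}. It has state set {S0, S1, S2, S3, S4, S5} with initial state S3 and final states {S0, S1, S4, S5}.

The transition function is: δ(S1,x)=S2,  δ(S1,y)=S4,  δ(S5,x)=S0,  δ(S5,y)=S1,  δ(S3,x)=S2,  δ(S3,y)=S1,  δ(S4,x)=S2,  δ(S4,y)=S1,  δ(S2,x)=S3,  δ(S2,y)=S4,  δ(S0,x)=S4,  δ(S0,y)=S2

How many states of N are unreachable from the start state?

BFS from S3 reaches {S1, S2, S3, S4}; the 2 state(s) S0, S5 are never visited.

2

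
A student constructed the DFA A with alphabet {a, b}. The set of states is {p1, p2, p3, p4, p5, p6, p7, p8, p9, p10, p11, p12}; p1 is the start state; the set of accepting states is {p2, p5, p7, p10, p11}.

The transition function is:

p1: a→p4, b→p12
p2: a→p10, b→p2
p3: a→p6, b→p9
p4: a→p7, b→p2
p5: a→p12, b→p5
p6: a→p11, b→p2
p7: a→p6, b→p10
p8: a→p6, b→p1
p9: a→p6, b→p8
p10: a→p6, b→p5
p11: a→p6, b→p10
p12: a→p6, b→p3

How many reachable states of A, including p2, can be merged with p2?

1

Every state is reachable, so we keep all 12.
Start with accepting vs non-accepting: {p2,p5,p7,p10,p11} | {p1,p3,p4,p6,p8,p9,p12}.
Split {p2,p5,p7,p10,p11} by δ(·,a) → {p5,p7,p10,p11} and {p2}.
Split {p1,p3,p4,p6,p8,p9,p12} by δ(·,a) → {p1,p3,p8,p9,p12} and {p4,p6}.
On input a, block {p5,p7,p10,p11} splits into {p7,p10,p11} and {p5}.
Split {p7,p10,p11} by δ(·,b) → {p7,p11} and {p10}.
No further refinement is possible. Final partition (6 blocks): {p7,p11} | {p1,p3,p8,p9,p12} | {p2} | {p4,p6} | {p5} | {p10}.
The equivalence class containing p2 is {p2}, of size 1.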